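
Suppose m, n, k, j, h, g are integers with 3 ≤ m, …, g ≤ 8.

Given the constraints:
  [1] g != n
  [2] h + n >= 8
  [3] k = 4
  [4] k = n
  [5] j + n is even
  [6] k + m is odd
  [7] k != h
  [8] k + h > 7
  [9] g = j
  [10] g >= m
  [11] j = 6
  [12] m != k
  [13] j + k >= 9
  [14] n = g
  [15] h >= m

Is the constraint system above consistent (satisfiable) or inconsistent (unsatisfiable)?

Constraint 3 fixes k = 4 and constraint 11 fixes j = 6. Constraints 4, 9, and 14 give k = n = g = j, so k = j. But 4 ≠ 6 — contradiction.

Unsatisfiable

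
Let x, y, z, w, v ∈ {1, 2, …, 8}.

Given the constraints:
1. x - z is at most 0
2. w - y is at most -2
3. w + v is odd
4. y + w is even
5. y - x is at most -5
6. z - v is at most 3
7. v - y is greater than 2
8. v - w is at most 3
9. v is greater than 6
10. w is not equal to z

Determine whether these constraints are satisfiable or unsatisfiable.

Constraints 1, 2, 5, 6, and 8 give w − v ≥ -3, v − z ≥ -3, z − x ≥ 0, x − y ≥ 5, y − w ≥ 2.
Adding all 5 inequalities: the left sides telescope to 0, and the right sides sum to (-3) + (-3) + 0 + 5 + 2 = 1. So 0 ≥ 1, which is false.

Unsatisfiable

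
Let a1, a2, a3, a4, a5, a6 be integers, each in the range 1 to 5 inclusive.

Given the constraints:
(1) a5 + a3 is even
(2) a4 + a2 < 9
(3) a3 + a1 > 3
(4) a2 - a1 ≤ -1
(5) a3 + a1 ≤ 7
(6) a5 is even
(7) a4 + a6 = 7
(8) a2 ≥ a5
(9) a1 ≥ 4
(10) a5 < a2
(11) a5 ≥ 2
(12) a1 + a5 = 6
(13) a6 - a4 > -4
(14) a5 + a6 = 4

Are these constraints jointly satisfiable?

Satisfiable

The assignment a1 = 4, a2 = 3, a3 = 2, a4 = 5, a5 = 2, a6 = 2 works:
  constraint 2 holds since a4 + a2 = 8.
  constraint 3 holds since a3 + a1 = 6.
The rest check out directly.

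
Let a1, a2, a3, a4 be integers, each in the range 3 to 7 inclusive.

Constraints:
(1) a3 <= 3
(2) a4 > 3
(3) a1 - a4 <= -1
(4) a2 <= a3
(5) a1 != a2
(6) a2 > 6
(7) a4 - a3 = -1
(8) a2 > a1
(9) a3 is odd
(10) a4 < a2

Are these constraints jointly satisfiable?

From constraint 6: a2 ≥ 7. From constraints 1 and 4: a2 ≤ a3 and a3 ≤ 3, so a2 ≤ 3. But 3 < 7, so no value of a2 works.

Unsatisfiable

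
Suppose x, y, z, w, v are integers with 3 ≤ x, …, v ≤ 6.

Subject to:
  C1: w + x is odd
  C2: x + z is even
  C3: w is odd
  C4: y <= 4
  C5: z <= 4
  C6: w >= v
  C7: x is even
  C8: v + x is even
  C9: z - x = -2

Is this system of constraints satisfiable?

Satisfiable

One satisfying assignment is x = 6, y = 4, z = 4, w = 5, v = 4.
For the less obvious constraints — constraint 1: w + x = 11 is odd; constraint 2: x + z = 10 is even; constraint 9: z - x = -2 — and the others hold by inspection.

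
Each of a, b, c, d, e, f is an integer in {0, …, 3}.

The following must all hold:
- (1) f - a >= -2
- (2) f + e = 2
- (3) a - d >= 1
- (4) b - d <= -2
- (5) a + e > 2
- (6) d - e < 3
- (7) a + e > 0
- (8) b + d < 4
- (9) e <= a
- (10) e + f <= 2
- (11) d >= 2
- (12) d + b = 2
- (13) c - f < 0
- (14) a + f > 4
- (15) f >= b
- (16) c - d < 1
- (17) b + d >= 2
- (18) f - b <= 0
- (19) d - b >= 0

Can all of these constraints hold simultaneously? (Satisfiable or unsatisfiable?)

Unsatisfiable

Constraints 1, 3, 4, and 18 give a − d ≥ 1, d − b ≥ 2, b − f ≥ 0, f − a ≥ -2.
Adding all 4 inequalities: the left sides telescope to 0, and the right sides sum to 1 + 2 + 0 + (-2) = 1. So 0 ≥ 1, which is false.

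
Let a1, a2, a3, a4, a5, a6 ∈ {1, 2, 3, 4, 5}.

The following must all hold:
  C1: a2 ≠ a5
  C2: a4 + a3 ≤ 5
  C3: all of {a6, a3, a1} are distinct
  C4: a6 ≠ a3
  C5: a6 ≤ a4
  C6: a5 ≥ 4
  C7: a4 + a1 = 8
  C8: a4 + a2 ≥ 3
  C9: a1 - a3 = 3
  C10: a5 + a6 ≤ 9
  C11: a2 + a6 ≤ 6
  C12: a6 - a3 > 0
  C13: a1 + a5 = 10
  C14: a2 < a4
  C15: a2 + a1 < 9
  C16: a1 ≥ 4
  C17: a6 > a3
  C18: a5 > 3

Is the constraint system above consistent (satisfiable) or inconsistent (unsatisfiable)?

Try a1 = 5, a2 = 2, a3 = 2, a4 = 3, a5 = 5, a6 = 3.
Check constraint 2: a4 + a3 = 5; constraint 7: a4 + a1 = 8. The remaining constraints are straightforward to verify.

Satisfiable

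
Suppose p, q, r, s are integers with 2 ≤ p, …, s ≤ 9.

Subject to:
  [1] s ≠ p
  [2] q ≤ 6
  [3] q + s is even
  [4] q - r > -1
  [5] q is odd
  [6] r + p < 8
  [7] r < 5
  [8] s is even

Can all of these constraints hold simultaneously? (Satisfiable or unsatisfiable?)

Unsatisfiable

Constraint 5 makes q odd and constraint 8 makes s even, so q + s must be odd. Constraint 3 says q + s is even — contradiction.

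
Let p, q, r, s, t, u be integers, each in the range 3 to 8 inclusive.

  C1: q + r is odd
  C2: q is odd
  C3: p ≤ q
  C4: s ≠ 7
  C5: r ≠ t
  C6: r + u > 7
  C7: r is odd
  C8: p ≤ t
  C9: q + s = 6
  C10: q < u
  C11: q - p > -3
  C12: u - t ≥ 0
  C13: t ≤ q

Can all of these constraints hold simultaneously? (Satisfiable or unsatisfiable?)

Constraint 2 makes q odd and constraint 7 makes r odd, so q + r must be even. Constraint 1 says q + r is odd — contradiction.

Unsatisfiable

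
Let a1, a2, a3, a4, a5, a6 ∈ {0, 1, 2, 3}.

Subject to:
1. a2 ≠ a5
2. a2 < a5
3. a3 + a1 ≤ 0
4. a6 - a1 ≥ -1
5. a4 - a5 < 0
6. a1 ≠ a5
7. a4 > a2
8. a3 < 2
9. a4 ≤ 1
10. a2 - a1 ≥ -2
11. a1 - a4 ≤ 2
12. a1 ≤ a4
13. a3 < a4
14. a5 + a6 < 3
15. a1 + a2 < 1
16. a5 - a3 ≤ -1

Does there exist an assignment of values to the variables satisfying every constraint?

Constraints 5, 13, and 16 give a5 < a3, a3 < a4, a4 < a5. Chaining: a5 < a3 < a4 < a5, which forces a5 < a5 — impossible.

Unsatisfiable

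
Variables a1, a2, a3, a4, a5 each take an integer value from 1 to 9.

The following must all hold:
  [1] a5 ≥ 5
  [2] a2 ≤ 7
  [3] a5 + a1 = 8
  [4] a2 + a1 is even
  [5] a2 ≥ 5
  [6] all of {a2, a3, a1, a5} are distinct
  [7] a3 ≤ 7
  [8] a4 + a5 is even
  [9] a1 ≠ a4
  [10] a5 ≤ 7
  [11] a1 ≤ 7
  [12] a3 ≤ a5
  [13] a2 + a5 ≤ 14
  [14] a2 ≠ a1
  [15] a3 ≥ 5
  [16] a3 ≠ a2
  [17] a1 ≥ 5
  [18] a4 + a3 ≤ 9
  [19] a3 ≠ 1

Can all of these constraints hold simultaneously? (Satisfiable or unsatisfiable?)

Constraints 1, 2, 5, 7, 10, 11, 15, and 17 confine each of a2, a3, a1, a5 to the 3 values {5, …, 7}.
Constraint 6 requires all 4 of them to be distinct, but only 3 values are available — impossible by the pigeonhole principle.

Unsatisfiable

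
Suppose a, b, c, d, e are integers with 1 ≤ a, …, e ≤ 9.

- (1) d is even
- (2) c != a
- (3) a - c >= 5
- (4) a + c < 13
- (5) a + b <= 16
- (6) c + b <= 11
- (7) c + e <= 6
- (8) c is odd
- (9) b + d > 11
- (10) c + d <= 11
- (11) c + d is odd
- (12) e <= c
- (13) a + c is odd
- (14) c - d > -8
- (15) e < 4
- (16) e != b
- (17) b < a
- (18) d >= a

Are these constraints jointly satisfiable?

Satisfiable

Setting (a, b, c, d, e) = (8, 5, 3, 8, 2) satisfies everything: constraint 3: a - c = 5; constraint 4: a + c = 11, and the others follow.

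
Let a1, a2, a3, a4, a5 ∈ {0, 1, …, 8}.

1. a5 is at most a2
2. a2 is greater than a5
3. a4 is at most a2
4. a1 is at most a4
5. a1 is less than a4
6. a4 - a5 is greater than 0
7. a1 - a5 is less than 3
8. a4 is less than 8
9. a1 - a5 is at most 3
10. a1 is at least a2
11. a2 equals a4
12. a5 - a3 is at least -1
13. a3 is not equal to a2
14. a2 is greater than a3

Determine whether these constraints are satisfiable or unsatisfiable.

Constraints 3, 5, and 10 give a1 < a4, a4 ≤ a2, a2 ≤ a1. Chaining: a1 < a4 ≤ a2 ≤ a1, which forces a1 < a1 — impossible.

Unsatisfiable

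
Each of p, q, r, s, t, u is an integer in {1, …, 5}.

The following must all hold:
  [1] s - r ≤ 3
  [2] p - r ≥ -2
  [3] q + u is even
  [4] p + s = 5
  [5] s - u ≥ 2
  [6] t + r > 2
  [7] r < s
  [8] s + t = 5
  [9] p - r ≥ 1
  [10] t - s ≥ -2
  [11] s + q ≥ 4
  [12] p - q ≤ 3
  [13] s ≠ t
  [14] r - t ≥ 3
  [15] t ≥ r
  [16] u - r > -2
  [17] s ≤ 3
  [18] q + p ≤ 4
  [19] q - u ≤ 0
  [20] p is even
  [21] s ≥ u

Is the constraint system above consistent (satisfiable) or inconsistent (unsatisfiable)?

Constraints 5, 9, 10, 12, 14, and 19 give r − t ≥ 3, t − s ≥ -2, s − u ≥ 2, u − q ≥ 0, q − p ≥ -3, p − r ≥ 1.
Adding all 6 inequalities: the left sides telescope to 0, and the right sides sum to 3 + (-2) + 2 + 0 + (-3) + 1 = 1. So 0 ≥ 1, which is false.

Unsatisfiable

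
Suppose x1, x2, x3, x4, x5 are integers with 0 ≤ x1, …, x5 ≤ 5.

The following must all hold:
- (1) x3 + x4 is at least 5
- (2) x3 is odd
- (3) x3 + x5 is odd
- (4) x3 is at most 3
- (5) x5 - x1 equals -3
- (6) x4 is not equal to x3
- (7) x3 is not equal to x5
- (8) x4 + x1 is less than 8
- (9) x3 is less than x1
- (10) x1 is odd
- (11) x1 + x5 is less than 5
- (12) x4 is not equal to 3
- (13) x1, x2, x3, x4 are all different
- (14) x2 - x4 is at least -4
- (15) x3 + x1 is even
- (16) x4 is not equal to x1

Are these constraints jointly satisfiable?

Satisfiable

Setting (x1, x2, x3, x4, x5) = (3, 2, 1, 4, 0) satisfies everything: constraint 1: x3 + x4 = 5; constraint 5: x5 - x1 = -3; constraint 8: x4 + x1 = 7, and the others follow.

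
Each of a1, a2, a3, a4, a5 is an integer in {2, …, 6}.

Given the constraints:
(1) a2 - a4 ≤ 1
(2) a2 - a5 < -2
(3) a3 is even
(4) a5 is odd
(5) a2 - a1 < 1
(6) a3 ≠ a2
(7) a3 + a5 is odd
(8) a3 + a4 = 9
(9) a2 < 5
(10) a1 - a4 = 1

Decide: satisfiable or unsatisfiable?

Try a1 = 4, a2 = 2, a3 = 6, a4 = 3, a5 = 5.
Check constraint 1: a2 - a4 = -1; constraint 2: a2 - a5 = -3; constraint 5: a2 - a1 = -2. The remaining constraints are straightforward to verify.

Satisfiable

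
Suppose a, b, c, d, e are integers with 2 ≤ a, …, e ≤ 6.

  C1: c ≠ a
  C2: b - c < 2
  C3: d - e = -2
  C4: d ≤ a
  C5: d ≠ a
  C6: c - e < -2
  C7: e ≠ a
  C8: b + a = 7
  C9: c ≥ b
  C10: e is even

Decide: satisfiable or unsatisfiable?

Satisfiable

The assignment a = 5, b = 2, c = 2, d = 4, e = 6 works:
  constraint 2 holds since b - c = 0.
  constraint 3 holds since d - e = -2.
The rest check out directly.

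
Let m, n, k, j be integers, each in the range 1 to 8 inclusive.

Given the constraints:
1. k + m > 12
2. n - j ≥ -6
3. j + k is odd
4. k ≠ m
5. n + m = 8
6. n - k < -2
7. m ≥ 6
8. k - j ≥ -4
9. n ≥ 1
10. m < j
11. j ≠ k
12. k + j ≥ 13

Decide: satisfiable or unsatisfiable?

Satisfiable

One satisfying assignment is m = 6, n = 2, k = 7, j = 8.
For the less obvious constraints — constraint 1: k + m = 13; constraint 2: n - j = -6 — and the others hold by inspection.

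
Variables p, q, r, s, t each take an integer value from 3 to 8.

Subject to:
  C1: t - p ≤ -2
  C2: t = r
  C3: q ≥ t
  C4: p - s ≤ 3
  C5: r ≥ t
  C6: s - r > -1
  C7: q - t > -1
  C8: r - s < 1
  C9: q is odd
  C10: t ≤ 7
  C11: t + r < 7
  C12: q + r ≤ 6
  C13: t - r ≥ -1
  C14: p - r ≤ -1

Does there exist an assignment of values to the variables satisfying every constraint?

Constraints 1, 13, and 14 give p − t ≥ 2, t − r ≥ -1, r − p ≥ 1.
Adding all 3 inequalities: the left sides telescope to 0, and the right sides sum to 2 + (-1) + 1 = 2. So 0 ≥ 2, which is false.

Unsatisfiable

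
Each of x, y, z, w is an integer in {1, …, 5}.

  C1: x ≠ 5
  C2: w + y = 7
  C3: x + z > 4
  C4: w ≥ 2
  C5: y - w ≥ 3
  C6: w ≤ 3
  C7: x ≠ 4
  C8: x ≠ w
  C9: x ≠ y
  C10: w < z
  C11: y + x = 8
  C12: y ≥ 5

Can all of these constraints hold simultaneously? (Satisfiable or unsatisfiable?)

Try x = 3, y = 5, z = 3, w = 2.
Check constraint 2: w + y = 7; constraint 3: x + z = 6. The remaining constraints are straightforward to verify.

Satisfiable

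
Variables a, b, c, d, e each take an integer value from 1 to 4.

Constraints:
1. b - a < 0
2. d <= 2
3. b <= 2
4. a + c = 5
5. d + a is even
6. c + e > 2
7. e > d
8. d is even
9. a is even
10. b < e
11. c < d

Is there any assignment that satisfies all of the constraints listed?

Satisfiable

Try a = 4, b = 1, c = 1, d = 2, e = 4.
Check constraint 1: b - a = -3; constraint 4: a + c = 5; constraint 6: c + e = 5. The remaining constraints are straightforward to verify.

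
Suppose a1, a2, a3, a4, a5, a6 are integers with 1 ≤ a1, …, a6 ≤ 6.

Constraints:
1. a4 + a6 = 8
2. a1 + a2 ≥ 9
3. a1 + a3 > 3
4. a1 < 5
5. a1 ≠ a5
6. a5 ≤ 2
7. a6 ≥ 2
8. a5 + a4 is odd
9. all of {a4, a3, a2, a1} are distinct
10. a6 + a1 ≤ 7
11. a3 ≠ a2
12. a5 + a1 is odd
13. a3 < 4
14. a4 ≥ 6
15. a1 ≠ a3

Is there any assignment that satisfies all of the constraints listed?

Satisfiable

Take a1 = 4, a2 = 5, a3 = 2, a4 = 6, a5 = 1, a6 = 2. Then constraint 1: a4 + a6 = 8; constraint 2: a1 + a2 = 9; constraint 3: a1 + a3 = 6, and every other listed constraint is also met.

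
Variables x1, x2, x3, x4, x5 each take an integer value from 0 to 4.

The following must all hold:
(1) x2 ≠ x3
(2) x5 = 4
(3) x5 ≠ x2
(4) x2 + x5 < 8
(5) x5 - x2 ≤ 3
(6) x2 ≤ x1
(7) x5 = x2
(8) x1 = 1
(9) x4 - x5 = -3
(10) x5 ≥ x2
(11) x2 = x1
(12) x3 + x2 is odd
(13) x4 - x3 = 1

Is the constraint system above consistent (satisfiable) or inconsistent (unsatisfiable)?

Constraint 2 fixes x5 = 4 and constraint 8 fixes x1 = 1. Constraints 7 and 11 give x5 = x2 = x1, so x5 = x1. But 4 ≠ 1 — contradiction.

Unsatisfiable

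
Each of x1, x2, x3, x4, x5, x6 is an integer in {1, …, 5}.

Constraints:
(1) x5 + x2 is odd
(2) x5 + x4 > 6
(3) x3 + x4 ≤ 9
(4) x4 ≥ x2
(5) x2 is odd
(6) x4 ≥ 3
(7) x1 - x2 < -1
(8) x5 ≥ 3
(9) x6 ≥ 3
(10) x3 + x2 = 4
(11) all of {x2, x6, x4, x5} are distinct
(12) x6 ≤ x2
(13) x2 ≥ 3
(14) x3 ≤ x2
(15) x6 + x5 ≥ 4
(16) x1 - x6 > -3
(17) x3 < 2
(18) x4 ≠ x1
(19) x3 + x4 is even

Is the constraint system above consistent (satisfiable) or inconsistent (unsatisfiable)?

Constraints 6, 8, 9, and 13 confine each of x2, x6, x4, x5 to the 3 values {3, …, 5} (the domain already gives each ≤ 5).
Constraint 11 requires all 4 of them to be distinct, but only 3 values are available — impossible by the pigeonhole principle.

Unsatisfiable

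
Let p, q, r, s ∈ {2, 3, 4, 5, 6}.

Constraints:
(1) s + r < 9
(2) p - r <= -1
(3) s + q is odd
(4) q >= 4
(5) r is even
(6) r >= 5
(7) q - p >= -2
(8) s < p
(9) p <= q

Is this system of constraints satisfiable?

Take p = 4, q = 5, r = 6, s = 2. Then constraint 1: s + r = 8; constraint 2: p - r = -2, and every other listed constraint is also met.

Satisfiable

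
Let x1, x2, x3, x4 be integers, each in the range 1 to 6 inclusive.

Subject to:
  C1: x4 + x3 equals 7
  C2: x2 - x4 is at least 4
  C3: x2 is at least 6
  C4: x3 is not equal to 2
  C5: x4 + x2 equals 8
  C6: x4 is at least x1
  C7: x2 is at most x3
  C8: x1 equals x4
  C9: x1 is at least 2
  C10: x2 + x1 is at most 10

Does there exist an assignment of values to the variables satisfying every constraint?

From constraints 6 and 9: x4 ≥ x1 ≥ 2. From constraints 3 and 7: x3 ≥ x2 ≥ 6. Hence x4 + x3 ≥ 8. But constraint 1 requires x4 + x3 = 7, and 7 < 8. Contradiction.

Unsatisfiable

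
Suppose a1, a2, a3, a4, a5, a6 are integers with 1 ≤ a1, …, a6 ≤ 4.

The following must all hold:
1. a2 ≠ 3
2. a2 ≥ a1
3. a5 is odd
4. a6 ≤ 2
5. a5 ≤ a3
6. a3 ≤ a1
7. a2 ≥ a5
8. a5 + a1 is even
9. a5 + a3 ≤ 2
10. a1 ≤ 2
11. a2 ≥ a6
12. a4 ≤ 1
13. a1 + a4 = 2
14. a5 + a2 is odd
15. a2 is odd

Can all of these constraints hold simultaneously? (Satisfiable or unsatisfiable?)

Constraint 3 makes a5 odd and constraint 15 makes a2 odd, so a5 + a2 must be even. Constraint 14 says a5 + a2 is odd — contradiction.

Unsatisfiable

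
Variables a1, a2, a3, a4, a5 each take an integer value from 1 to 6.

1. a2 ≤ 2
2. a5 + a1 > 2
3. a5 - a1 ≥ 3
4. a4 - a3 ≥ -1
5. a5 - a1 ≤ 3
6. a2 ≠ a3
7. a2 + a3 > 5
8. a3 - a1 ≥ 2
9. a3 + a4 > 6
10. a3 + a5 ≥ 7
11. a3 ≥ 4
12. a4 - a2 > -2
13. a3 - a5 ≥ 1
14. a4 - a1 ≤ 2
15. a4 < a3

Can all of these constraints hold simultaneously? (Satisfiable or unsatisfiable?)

Constraints 3, 4, 13, and 14 give a1 − a4 ≥ -2, a4 − a3 ≥ -1, a3 − a5 ≥ 1, a5 − a1 ≥ 3.
Adding all 4 inequalities: the left sides telescope to 0, and the right sides sum to (-2) + (-1) + 1 + 3 = 1. So 0 ≥ 1, which is false.

Unsatisfiable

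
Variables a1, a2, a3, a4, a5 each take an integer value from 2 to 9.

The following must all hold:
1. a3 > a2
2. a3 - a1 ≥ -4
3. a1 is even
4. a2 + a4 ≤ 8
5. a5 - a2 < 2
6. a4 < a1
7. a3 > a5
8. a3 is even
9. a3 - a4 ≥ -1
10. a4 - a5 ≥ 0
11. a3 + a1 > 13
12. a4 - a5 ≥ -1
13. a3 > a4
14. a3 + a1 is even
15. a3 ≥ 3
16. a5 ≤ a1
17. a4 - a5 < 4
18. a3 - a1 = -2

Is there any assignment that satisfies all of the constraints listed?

Satisfiable

Take a1 = 8, a2 = 2, a3 = 6, a4 = 4, a5 = 3. Then constraint 2: a3 - a1 = -2; constraint 4: a2 + a4 = 6; constraint 5: a5 - a2 = 1, and every other listed constraint is also met.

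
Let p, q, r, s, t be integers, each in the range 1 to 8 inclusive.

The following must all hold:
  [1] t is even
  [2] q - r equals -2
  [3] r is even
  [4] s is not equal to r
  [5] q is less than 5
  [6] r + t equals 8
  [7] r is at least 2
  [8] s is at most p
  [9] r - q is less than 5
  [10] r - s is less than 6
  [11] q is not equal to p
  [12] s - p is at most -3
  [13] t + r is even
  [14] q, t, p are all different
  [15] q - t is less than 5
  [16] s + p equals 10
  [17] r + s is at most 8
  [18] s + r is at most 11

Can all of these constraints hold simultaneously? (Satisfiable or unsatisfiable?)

Satisfiable

One satisfying assignment is p = 8, q = 4, r = 6, s = 2, t = 2.
For the less obvious constraints — constraint 2: q - r = -2; constraint 6: r + t = 8 — and the others hold by inspection.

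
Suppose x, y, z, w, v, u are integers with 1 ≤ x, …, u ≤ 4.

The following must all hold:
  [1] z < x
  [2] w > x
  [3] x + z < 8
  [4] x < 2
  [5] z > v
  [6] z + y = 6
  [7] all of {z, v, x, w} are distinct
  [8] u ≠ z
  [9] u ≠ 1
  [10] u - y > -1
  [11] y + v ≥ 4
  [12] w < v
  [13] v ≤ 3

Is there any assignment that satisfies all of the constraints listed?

Constraints 1, 2, 5, and 12 give v < z, z < x, x < w, w < v. Chaining: v < z < x < w < v, which forces v < v — impossible.

Unsatisfiable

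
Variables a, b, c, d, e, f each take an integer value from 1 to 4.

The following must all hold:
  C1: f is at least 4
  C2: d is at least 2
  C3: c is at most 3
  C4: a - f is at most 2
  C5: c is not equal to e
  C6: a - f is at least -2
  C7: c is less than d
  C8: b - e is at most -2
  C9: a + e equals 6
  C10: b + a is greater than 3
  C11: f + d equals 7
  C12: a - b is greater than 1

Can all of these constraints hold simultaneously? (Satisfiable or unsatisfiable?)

Satisfiable

The assignment a = 3, b = 1, c = 1, d = 3, e = 3, f = 4 works:
  constraint 4 holds since a - f = -1.
  constraint 6 holds since a - f = -1.
The rest check out directly.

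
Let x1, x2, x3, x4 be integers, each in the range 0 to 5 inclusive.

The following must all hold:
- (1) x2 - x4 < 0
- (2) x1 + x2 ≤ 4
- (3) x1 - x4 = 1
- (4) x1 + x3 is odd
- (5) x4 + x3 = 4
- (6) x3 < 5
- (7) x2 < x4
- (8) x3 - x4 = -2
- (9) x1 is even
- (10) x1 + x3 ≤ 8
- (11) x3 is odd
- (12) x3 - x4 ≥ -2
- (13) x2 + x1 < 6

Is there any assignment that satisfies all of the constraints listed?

Satisfiable

One satisfying assignment is x1 = 4, x2 = 0, x3 = 1, x4 = 3.
For the less obvious constraints — constraint 1: x2 - x4 = -3; constraint 2: x1 + x2 = 4; constraint 3: x1 - x4 = 1 — and the others hold by inspection.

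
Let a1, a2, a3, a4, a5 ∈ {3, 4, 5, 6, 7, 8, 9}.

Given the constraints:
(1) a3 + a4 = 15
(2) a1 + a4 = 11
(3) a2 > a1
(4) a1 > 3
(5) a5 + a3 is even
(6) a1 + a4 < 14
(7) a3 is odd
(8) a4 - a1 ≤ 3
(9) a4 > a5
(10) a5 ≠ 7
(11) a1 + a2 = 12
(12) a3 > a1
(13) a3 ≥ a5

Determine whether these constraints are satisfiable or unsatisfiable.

Satisfiable

Try a1 = 5, a2 = 7, a3 = 9, a4 = 6, a5 = 5.
Check constraint 1: a3 + a4 = 15; constraint 2: a1 + a4 = 11; constraint 6: a1 + a4 = 11. The remaining constraints are straightforward to verify.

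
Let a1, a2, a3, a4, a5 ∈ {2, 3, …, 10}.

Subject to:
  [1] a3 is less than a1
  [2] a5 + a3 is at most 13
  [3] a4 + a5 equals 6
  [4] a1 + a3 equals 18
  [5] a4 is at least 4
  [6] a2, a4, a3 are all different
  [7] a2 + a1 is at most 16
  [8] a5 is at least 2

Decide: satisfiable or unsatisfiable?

Setting (a1, a2, a3, a4, a5) = (10, 5, 8, 4, 2) satisfies everything: constraint 2: a5 + a3 = 10; constraint 3: a4 + a5 = 6; constraint 4: a1 + a3 = 18, and the others follow.

Satisfiable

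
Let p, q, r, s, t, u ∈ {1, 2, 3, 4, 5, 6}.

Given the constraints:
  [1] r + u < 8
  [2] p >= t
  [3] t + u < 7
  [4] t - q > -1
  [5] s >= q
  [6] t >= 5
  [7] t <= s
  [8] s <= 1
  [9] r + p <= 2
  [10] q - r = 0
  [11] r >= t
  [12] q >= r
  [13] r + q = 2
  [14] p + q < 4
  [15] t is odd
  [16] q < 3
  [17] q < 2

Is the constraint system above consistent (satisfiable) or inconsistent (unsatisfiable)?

Unsatisfiable

From constraints 6 and 7: s ≥ t and t ≥ 5, so s ≥ 5. From constraint 8: s ≤ 1. But 1 < 5, so no value of s works.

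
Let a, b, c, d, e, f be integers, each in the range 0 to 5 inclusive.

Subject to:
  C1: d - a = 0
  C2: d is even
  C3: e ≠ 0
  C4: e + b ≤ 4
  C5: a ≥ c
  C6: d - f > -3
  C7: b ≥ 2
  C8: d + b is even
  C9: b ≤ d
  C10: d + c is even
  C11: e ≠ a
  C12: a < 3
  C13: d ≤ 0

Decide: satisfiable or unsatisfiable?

Unsatisfiable

From constraints 7 and 9: d ≥ b and b ≥ 2, so d ≥ 2. From constraint 13: d ≤ 0. But 0 < 2, so no value of d works.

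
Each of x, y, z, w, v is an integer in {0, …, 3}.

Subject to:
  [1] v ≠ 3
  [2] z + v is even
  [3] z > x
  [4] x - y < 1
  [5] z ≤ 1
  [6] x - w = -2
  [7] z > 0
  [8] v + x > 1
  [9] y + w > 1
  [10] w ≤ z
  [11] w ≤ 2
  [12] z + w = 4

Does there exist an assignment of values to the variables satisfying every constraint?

Unsatisfiable

From constraint 5: z ≤ 1. From constraint 11: w ≤ 2. Hence z + w ≤ 3. But constraint 12 requires z + w = 4, and 4 > 3. Contradiction.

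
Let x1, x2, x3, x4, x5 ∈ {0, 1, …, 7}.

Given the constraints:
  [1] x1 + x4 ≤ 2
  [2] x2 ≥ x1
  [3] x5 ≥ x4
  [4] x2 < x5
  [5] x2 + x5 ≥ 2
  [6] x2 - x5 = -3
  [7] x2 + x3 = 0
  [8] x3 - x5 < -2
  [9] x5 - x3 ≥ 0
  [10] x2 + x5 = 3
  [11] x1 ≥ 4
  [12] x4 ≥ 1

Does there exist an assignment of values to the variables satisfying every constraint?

Unsatisfiable

From constraints 2 and 11: x2 ≥ x1 ≥ 4. From constraints 3 and 12: x5 ≥ x4 ≥ 1. Hence x2 + x5 ≥ 5. But constraint 10 requires x2 + x5 = 3, and 3 < 5. Contradiction.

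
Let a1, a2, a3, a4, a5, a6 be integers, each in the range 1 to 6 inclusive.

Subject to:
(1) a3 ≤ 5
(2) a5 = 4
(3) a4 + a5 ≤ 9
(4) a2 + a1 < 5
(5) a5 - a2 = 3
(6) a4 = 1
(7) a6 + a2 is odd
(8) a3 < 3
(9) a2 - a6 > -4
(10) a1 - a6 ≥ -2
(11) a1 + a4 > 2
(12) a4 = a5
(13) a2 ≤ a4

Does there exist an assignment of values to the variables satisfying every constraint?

Unsatisfiable

Constraint 6 fixes a4 = 1 and constraint 2 fixes a5 = 4, but constraint 12 requires a4 = a5. Since 1 ≠ 4, contradiction.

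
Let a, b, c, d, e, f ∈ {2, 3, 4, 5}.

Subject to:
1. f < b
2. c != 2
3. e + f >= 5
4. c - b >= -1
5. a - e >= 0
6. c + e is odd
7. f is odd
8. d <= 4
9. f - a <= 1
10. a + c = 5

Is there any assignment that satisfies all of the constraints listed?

One satisfying assignment is a = 2, b = 4, c = 3, d = 2, e = 2, f = 3.
For the less obvious constraints — constraint 3: e + f = 5; constraint 4: c - b = -1 — and the others hold by inspection.

Satisfiable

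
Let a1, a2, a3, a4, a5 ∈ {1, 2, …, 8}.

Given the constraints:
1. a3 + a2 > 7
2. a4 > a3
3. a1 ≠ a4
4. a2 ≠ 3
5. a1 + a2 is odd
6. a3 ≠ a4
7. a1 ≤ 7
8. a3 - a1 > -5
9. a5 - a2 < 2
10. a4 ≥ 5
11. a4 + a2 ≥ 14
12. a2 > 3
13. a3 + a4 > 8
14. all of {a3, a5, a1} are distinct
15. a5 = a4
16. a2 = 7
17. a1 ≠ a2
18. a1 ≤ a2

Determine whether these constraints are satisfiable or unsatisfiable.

The assignment a1 = 4, a2 = 7, a3 = 1, a4 = 8, a5 = 8 works:
  constraint 1 holds since a3 + a2 = 8.
  constraint 8 holds since a3 - a1 = -3.
The rest check out directly.

Satisfiable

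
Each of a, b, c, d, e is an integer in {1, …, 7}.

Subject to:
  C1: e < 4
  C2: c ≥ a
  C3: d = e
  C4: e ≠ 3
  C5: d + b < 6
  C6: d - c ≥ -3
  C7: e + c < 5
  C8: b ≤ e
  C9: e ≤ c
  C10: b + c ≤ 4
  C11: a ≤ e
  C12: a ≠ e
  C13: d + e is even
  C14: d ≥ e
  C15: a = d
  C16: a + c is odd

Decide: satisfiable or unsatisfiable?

Unsatisfiable

From constraints 3 and 15, a = d = e, so a = e. But constraint 12 says a ≠ e. Contradiction.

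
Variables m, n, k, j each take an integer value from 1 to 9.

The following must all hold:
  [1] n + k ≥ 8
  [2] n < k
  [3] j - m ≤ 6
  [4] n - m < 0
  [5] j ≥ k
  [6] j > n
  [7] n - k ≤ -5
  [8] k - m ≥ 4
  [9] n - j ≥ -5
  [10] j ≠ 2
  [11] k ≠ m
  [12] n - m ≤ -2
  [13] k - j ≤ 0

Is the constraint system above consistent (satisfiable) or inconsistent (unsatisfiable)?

Unsatisfiable

Constraints 8, 9, 12, and 13 give m − n ≥ 2, n − j ≥ -5, j − k ≥ 0, k − m ≥ 4.
Adding all 4 inequalities: the left sides telescope to 0, and the right sides sum to 2 + (-5) + 0 + 4 = 1. So 0 ≥ 1, which is false.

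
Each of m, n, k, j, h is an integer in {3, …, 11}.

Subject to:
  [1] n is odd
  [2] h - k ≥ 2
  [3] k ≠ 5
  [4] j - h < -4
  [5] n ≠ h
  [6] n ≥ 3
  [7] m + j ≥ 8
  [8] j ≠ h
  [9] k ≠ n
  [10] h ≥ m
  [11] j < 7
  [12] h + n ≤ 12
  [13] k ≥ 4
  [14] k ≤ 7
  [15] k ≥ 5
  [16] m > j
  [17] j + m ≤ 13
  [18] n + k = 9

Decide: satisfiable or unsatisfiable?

The assignment m = 6, n = 3, k = 6, j = 4, h = 9 works:
  constraint 2 holds since h - k = 3.
  constraint 4 holds since j - h = -5.
The rest check out directly.

Satisfiable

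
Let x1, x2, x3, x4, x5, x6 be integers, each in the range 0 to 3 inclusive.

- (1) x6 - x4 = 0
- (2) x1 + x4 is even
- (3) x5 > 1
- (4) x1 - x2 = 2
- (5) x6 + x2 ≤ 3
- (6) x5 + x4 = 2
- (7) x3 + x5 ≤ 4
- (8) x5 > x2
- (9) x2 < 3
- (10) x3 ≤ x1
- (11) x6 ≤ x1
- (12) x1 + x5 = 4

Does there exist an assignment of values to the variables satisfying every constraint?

Satisfiable

Take x1 = 2, x2 = 0, x3 = 2, x4 = 0, x5 = 2, x6 = 0. Then constraint 1: x6 - x4 = 0; constraint 4: x1 - x2 = 2, and every other listed constraint is also met.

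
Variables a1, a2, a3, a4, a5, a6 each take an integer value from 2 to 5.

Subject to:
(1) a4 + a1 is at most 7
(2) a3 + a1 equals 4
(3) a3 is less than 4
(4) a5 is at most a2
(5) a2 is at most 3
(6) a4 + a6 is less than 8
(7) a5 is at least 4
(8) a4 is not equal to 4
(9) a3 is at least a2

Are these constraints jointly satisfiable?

Unsatisfiable

From constraints 4 and 7: a2 ≥ a5 and a5 ≥ 4, so a2 ≥ 4. From constraint 5: a2 ≤ 3. But 3 < 4, so no value of a2 works.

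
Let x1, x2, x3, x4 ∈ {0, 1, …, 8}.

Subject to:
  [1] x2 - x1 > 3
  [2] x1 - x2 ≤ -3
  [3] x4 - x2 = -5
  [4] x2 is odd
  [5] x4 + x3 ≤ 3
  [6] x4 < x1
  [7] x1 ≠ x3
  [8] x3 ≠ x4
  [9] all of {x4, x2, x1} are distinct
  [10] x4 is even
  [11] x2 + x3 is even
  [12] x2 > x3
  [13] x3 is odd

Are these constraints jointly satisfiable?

Satisfiable

One satisfying assignment is x1 = 1, x2 = 5, x3 = 3, x4 = 0.
For the less obvious constraints — constraint 1: x2 - x1 = 4; constraint 2: x1 - x2 = -4; constraint 3: x4 - x2 = -5 — and the others hold by inspection.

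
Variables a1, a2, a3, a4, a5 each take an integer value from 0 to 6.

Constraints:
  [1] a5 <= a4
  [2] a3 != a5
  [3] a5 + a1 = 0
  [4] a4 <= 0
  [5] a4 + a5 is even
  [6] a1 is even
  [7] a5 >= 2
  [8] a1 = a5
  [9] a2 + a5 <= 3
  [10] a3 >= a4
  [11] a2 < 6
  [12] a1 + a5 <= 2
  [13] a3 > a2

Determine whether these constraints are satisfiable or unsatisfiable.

Unsatisfiable

From constraint 7: a5 ≥ 2. From constraints 1 and 4: a5 ≤ a4 and a4 ≤ 0, so a5 ≤ 0. But 0 < 2, so no value of a5 works.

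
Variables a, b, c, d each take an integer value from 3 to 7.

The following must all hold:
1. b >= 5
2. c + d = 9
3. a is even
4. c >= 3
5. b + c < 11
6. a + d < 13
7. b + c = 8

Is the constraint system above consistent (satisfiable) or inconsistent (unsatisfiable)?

Setting (a, b, c, d) = (6, 5, 3, 6) satisfies everything: constraint 2: c + d = 9; constraint 5: b + c = 8, and the others follow.

Satisfiable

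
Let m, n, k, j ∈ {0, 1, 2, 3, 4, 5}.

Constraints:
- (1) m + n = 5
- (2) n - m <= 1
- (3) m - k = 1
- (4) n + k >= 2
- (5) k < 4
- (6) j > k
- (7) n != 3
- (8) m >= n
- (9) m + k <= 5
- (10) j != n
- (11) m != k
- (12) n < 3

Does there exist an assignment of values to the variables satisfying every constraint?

Satisfiable

Try m = 3, n = 2, k = 2, j = 5.
Check constraint 1: m + n = 5; constraint 2: n - m = -1; constraint 3: m - k = 1. The remaining constraints are straightforward to verify.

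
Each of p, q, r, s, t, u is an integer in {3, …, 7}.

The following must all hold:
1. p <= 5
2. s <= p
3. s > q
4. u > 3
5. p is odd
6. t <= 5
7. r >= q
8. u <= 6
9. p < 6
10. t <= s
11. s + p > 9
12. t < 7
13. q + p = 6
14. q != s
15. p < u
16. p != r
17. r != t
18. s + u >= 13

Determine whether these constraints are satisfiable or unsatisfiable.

From constraints 1 and 2: s ≤ p ≤ 5. From constraint 8: u ≤ 6. Hence s + u ≤ 11. But constraint 18 requires s + u ≥ 13, and 13 > 11. Contradiction.

Unsatisfiable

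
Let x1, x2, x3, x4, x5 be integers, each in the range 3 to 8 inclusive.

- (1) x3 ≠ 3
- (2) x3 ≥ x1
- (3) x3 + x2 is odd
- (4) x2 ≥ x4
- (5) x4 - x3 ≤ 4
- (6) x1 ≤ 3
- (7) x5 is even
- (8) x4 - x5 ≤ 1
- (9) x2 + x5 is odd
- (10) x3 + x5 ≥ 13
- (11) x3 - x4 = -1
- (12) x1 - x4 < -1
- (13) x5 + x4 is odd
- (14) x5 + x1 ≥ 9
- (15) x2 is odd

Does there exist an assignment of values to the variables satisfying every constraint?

Satisfiable

Take x1 = 3, x2 = 7, x3 = 6, x4 = 7, x5 = 8. Then constraint 5: x4 - x3 = 1; constraint 8: x4 - x5 = -1; constraint 10: x3 + x5 = 14, and every other listed constraint is also met.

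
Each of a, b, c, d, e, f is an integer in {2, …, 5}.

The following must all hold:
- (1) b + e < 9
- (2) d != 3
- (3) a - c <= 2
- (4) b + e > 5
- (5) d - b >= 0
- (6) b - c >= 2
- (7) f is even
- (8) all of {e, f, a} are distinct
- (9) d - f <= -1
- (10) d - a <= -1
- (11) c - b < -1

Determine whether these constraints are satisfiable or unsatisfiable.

Unsatisfiable

Constraints 3, 5, 6, and 10 give c − a ≥ -2, a − d ≥ 1, d − b ≥ 0, b − c ≥ 2.
Adding all 4 inequalities: the left sides telescope to 0, and the right sides sum to (-2) + 1 + 0 + 2 = 1. So 0 ≥ 1, which is false.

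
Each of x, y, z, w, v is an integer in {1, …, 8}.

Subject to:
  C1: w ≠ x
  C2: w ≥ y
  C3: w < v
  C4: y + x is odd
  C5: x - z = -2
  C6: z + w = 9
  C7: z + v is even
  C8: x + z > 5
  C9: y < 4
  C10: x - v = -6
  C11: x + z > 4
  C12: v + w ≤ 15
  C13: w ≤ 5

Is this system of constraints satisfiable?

Try x = 2, y = 1, z = 4, w = 5, v = 8.
Check constraint 5: x - z = -2; constraint 6: z + w = 9. The remaining constraints are straightforward to verify.

Satisfiable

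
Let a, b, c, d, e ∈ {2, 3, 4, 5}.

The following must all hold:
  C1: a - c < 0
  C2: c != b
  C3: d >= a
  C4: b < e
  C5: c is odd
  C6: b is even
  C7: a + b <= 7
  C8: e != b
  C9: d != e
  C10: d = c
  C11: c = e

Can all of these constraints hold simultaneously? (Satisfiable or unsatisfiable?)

From constraints 10 and 11, d = c = e, so d = e. But constraint 9 says d ≠ e. Contradiction.

Unsatisfiable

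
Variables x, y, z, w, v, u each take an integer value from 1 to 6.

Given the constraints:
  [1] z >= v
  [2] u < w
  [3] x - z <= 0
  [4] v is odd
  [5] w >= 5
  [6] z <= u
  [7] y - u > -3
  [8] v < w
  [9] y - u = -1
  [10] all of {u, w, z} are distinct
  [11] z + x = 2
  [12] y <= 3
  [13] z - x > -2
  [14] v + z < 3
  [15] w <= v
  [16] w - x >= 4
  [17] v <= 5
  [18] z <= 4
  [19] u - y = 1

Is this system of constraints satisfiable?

From constraints 5 and 15: v ≥ w and w ≥ 5, so v ≥ 5. From constraints 1 and 18: v ≤ z and z ≤ 4, so v ≤ 4. But 4 < 5, so no value of v works.

Unsatisfiable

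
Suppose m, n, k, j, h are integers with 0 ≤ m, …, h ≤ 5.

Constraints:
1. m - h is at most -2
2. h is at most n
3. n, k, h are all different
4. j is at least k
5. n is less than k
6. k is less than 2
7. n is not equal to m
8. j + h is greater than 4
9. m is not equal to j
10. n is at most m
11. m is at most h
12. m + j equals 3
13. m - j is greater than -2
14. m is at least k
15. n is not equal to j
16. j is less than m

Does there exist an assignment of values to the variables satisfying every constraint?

Unsatisfiable

Constraints 2, 4, 5, 11, and 16 give h ≤ n, n < k, k ≤ j, j < m, m ≤ h. Chaining: h ≤ n < k ≤ j < m ≤ h, which forces h < h — impossible.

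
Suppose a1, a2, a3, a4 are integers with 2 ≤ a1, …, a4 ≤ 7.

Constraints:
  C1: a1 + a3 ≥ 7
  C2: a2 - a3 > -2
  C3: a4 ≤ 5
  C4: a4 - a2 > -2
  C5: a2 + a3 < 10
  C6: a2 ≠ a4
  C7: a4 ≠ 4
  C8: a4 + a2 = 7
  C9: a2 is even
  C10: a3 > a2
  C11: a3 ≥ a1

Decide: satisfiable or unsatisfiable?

Satisfiable

The assignment a1 = 3, a2 = 4, a3 = 5, a4 = 3 works:
  constraint 1 holds since a1 + a3 = 8.
  constraint 2 holds since a2 - a3 = -1.
The rest check out directly.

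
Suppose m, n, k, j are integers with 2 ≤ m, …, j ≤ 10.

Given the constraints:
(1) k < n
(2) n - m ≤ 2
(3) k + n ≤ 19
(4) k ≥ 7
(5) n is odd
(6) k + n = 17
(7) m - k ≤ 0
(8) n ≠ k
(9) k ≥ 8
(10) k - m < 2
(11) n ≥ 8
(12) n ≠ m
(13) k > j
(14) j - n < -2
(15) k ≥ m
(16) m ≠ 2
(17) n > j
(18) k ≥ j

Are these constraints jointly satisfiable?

Satisfiable

Try m = 8, n = 9, k = 8, j = 6.
Check constraint 2: n - m = 1; constraint 3: k + n = 17; constraint 6: k + n = 17. The remaining constraints are straightforward to verify.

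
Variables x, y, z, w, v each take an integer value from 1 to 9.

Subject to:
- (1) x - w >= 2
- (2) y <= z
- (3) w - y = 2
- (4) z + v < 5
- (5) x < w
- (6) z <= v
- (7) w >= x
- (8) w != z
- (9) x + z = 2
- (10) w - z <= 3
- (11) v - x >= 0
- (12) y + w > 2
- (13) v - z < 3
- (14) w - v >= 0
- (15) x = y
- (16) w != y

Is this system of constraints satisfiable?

Unsatisfiable

Constraints 1, 11, and 14 give w − v ≥ 0, v − x ≥ 0, x − w ≥ 2.
Adding all 3 inequalities: the left sides telescope to 0, and the right sides sum to 0 + 0 + 2 = 2. So 0 ≥ 2, which is false.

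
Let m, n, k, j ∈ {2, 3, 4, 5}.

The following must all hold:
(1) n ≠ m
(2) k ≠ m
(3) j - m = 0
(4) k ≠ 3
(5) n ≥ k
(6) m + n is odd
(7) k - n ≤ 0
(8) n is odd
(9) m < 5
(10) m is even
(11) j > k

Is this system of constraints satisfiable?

Satisfiable

Setting (m, n, k, j) = (4, 3, 2, 4) satisfies everything: constraint 3: j - m = 0; constraint 6: m + n = 7 is odd; constraint 7: k - n = -1, and the others follow.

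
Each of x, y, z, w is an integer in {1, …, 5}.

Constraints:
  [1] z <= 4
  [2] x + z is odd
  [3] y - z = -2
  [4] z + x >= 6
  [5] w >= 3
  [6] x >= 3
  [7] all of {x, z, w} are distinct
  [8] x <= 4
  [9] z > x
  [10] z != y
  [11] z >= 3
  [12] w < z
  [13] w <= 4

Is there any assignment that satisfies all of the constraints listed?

Constraints 1, 5, 6, 8, 11, and 13 confine each of x, z, w to the 2 values {3, 4}.
Constraint 7 requires all 3 of them to be distinct, but only 2 values are available — impossible by the pigeonhole principle.

Unsatisfiable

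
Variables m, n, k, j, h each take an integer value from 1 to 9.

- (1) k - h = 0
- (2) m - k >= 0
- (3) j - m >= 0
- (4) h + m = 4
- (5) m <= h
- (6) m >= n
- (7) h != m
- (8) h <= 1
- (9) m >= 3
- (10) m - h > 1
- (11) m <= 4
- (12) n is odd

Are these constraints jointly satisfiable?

From constraint 9: m ≥ 3. From constraints 5 and 8: m ≤ h and h ≤ 1, so m ≤ 1. But 1 < 3, so no value of m works.

Unsatisfiable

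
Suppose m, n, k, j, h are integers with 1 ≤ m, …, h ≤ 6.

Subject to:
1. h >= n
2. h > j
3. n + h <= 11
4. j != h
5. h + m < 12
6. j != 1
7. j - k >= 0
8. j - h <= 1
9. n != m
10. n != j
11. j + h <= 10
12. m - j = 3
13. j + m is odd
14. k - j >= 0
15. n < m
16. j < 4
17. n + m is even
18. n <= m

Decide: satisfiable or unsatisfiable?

Take m = 6, n = 4, k = 3, j = 3, h = 4. Then constraint 3: n + h = 8; constraint 5: h + m = 10; constraint 7: j - k = 0, and every other listed constraint is also met.

Satisfiable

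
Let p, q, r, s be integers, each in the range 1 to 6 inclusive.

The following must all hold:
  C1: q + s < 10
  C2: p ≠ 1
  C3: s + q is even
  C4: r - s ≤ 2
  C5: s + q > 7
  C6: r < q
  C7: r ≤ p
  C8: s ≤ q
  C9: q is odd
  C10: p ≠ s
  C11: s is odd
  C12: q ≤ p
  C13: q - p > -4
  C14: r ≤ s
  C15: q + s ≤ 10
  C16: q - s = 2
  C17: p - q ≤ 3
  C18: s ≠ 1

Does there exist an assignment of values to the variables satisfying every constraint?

Satisfiable

Take p = 6, q = 5, r = 2, s = 3. Then constraint 1: q + s = 8; constraint 4: r - s = -1; constraint 5: s + q = 8, and every other listed constraint is also met.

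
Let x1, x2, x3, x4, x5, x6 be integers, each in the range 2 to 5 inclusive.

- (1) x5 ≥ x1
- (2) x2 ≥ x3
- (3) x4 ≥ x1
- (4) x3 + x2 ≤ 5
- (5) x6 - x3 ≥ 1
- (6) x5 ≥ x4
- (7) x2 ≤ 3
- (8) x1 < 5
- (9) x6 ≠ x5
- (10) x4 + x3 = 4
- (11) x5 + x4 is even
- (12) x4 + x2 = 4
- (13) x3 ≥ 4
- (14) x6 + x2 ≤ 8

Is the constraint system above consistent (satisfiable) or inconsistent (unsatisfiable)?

Unsatisfiable

From constraint 13: x3 ≥ 4. From constraints 2 and 7: x3 ≤ x2 and x2 ≤ 3, so x3 ≤ 3. But 3 < 4, so no value of x3 works.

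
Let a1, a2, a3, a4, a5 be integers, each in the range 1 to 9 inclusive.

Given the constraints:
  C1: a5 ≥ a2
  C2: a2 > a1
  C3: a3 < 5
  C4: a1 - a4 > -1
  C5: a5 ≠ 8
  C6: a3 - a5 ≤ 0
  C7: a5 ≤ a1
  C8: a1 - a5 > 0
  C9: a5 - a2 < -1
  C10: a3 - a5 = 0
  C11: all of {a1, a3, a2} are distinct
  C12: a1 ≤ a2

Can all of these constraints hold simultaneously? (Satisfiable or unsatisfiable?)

Unsatisfiable

Constraints 1, 2, and 8 give a5 < a1, a1 < a2, a2 ≤ a5. Chaining: a5 < a1 < a2 ≤ a5, which forces a5 < a5 — impossible.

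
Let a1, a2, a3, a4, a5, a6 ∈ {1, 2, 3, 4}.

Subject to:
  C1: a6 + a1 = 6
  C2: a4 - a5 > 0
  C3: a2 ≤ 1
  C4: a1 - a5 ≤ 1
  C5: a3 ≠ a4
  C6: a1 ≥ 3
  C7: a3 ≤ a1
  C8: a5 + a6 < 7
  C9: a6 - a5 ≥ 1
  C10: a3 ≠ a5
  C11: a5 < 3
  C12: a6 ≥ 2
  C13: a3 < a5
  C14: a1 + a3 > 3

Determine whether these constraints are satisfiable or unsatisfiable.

Satisfiable

The assignment a1 = 3, a2 = 1, a3 = 1, a4 = 3, a5 = 2, a6 = 3 works:
  constraint 1 holds since a6 + a1 = 6.
  constraint 2 holds since a4 - a5 = 1.
  constraint 4 holds since a1 - a5 = 1.
The rest check out directly.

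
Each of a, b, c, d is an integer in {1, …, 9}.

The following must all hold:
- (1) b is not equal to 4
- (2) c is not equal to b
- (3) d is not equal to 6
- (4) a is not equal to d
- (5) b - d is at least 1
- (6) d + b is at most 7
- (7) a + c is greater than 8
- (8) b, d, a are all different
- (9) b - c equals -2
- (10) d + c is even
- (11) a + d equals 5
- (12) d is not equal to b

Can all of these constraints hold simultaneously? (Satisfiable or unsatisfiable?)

Satisfiable

The assignment a = 4, b = 5, c = 7, d = 1 works:
  constraint 5 holds since b - d = 4.
  constraint 6 holds since d + b = 6.
The rest check out directly.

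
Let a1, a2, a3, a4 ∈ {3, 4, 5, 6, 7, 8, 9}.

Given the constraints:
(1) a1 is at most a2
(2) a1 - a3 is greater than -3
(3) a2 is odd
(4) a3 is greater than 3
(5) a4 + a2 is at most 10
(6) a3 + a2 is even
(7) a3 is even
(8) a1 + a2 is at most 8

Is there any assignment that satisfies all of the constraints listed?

Unsatisfiable

Constraint 7 makes a3 even and constraint 3 makes a2 odd, so a3 + a2 must be odd. Constraint 6 says a3 + a2 is even — contradiction.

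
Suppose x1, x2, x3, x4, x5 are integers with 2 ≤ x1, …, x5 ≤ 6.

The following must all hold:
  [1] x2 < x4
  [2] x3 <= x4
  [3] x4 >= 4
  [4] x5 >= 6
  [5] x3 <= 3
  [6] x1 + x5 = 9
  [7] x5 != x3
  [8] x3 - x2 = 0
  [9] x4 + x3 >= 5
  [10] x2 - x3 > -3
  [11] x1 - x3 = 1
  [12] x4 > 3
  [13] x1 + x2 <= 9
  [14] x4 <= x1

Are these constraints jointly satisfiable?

Unsatisfiable

From constraints 3 and 14: x1 ≥ x4 ≥ 4. From constraint 4: x5 ≥ 6. Hence x1 + x5 ≥ 10. But constraint 6 requires x1 + x5 = 9, and 9 < 10. Contradiction.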